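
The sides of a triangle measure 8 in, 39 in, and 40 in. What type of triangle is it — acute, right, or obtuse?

obtuse

Compare the square of the longest side to the sum of squares of the other two: 8² + 39² = 1585 < 1600 = 40².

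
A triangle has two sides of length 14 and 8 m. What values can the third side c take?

By the triangle inequality, c must be less than 14 + 8 = 22 and greater than |14 − 8| = 6.

6 < c < 22 (m)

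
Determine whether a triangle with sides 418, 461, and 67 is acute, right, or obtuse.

obtuse

Compare the square of the longest side to the sum of squares of the other two: 67² + 418² = 179213 < 212521 = 461².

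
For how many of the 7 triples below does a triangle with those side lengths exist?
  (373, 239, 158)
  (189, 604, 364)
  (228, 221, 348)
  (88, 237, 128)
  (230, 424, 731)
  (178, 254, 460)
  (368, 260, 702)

(158,239,373): 158+239 > 373 → valid
(189,364,604): 189+364 ≤ 604 → not valid
(221,228,348): 221+228 > 348 → valid
(88,128,237): 88+128 ≤ 237 → not valid
(230,424,731): 230+424 ≤ 731 → not valid
(178,254,460): 178+254 ≤ 460 → not valid
(260,368,702): 260+368 ≤ 702 → not valid
2 of the 7 triples form a triangle.

2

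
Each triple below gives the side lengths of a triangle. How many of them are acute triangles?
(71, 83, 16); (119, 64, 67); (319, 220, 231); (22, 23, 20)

1

(71,83,16): 16²+71² = 5297 < 6889 = 83² → obtuse
(119,64,67): 64²+67² = 8585 < 14161 = 119² → obtuse
(319,220,231): 220²+231² = 101761 = 319² → right
(22,23,20): 20²+22² = 884 > 529 = 23² → acute
1 of the 4 is acute.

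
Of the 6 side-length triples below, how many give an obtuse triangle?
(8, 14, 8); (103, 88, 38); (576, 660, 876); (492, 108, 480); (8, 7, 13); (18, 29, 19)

4

(8,14,8): 8²+8² = 128 < 196 = 14² → obtuse
(103,88,38): 38²+88² = 9188 < 10609 = 103² → obtuse
(576,660,876): 576²+660² = 767376 = 876² → right
(492,108,480): 108²+480² = 242064 = 492² → right
(8,7,13): 7²+8² = 113 < 169 = 13² → obtuse
(18,29,19): 18²+19² = 685 < 841 = 29² → obtuse
4 of the 6 are obtuse.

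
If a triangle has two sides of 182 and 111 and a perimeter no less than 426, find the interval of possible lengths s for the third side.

Triangle inequality alone gives 71 < s < 293.
The perimeter condition gives s ≥ 426 − 182 − 111 = 133.
Intersecting the two: 133 ≤ s < 293.

133 ≤ s < 293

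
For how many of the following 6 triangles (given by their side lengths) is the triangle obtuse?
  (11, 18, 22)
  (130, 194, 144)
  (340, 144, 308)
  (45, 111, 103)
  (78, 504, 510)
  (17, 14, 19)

1

(11,18,22): 11²+18² = 445 < 484 = 22² → obtuse
(130,194,144): 130²+144² = 37636 = 194² → right
(340,144,308): 144²+308² = 115600 = 340² → right
(45,111,103): 45²+103² = 12634 > 12321 = 111² → acute
(78,504,510): 78²+504² = 260100 = 510² → right
(17,14,19): 14²+17² = 485 > 361 = 19² → acute
1 of the 6 is obtuse.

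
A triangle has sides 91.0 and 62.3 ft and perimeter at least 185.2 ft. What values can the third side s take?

Triangle inequality alone gives 28.7 < s < 153.3.
The perimeter condition gives s ≥ 185.2 − 91.0 − 62.3 = 31.9.
Intersecting the two: 31.9 ≤ s < 153.3.

31.9 ≤ s < 153.3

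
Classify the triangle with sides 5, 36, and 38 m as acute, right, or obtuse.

Compare the square of the longest side to the sum of squares of the other two: 5² + 36² = 1321 < 1444 = 38².

obtuse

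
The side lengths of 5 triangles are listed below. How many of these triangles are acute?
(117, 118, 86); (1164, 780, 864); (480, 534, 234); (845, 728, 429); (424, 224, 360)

1

(117,118,86): 86²+117² = 21085 > 13924 = 118² → acute
(1164,780,864): 780²+864² = 1354896 = 1164² → right
(480,534,234): 234²+480² = 285156 = 534² → right
(845,728,429): 429²+728² = 714025 = 845² → right
(424,224,360): 224²+360² = 179776 = 424² → right
1 of the 5 is acute.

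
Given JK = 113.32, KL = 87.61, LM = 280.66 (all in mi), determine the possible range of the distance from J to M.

The maximum is all hops collinear in one direction: 113.32 + 87.61 + 280.66 = 481.59.
The longest hop is 280.66; the others sum to 200.93. Folding the others back against it leaves at least 280.66 − 200.93 = 79.73.

79.73 ≤ JM ≤ 481.59 mi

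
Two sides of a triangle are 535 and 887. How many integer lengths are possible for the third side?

1069

The third side lies in the open interval (352, 1422).
Integers from 353 to 1421 inclusive: 1421 − 353 + 1 = 1069.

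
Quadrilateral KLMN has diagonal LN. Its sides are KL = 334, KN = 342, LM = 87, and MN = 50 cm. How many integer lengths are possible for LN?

From triangle KLN: 8 < LN < 676.
From triangle MLN: 37 < LN < 137.
Intersection: 37 < LN < 137, so integers 38 through 136: 99 values.

99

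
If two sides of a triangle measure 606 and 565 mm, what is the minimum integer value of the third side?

The third side must be strictly greater than |606 − 565| = 41.
The smallest integer above 41 is 42.

42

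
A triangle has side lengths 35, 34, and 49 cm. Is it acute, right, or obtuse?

Compare the square of the longest side to the sum of squares of the other two: 34² + 35² = 2381 < 2401 = 49².

obtuse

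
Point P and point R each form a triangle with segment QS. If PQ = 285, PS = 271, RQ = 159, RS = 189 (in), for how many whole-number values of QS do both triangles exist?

From triangle PQS: 14 < QS < 556.
From triangle RQS: 30 < QS < 348.
Intersection: 30 < QS < 348, so integers 31 through 347: 317 values.

317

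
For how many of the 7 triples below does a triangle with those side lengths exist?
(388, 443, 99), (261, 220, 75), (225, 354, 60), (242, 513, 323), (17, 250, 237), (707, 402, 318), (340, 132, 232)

(99,388,443): 99+388 > 443 → valid
(75,220,261): 75+220 > 261 → valid
(60,225,354): 60+225 ≤ 354 → not valid
(242,323,513): 242+323 > 513 → valid
(17,237,250): 17+237 > 250 → valid
(318,402,707): 318+402 > 707 → valid
(132,232,340): 132+232 > 340 → valid
6 of the 7 triples form a triangle.

6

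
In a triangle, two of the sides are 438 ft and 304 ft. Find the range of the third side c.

134 < c < 742

By the triangle inequality, c must be less than 438 + 304 = 742 and greater than |438 − 304| = 134.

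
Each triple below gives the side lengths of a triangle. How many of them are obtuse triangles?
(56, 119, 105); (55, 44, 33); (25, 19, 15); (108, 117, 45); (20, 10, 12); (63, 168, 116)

3

(56,119,105): 56²+105² = 14161 = 119² → right
(55,44,33): 33²+44² = 3025 = 55² → right
(25,19,15): 15²+19² = 586 < 625 = 25² → obtuse
(108,117,45): 45²+108² = 13689 = 117² → right
(20,10,12): 10²+12² = 244 < 400 = 20² → obtuse
(63,168,116): 63²+116² = 17425 < 28224 = 168² → obtuse
3 of the 6 are obtuse.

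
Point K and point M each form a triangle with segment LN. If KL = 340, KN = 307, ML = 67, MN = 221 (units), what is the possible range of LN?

From triangle KLN: |340 − 307| < LN < 340 + 307, i.e. 33 < LN < 647.
From triangle MLN: 154 < LN < 288.
Both must hold, so LN lies in the intersection.

154 < LN < 288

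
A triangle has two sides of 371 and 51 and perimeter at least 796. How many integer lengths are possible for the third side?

Triangle inequality: 320 < x < 422. Perimeter ≥ 796 gives x ≥ 796 − 371 − 51 = 374.
So 374 ≤ x < 422; integers 374 through 421: 48 values.

48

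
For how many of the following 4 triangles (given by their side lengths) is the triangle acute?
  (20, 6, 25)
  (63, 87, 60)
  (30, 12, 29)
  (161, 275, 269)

(20,6,25): 6²+20² = 436 < 625 = 25² → obtuse
(63,87,60): 60²+63² = 7569 = 87² → right
(30,12,29): 12²+29² = 985 > 900 = 30² → acute
(161,275,269): 161²+269² = 98282 > 75625 = 275² → acute
2 of the 4 are acute.

2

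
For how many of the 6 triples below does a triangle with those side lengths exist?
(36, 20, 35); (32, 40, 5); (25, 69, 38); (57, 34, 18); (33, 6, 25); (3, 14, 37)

1

(20,35,36): 20+35 > 36 → valid
(5,32,40): 5+32 ≤ 40 → not valid
(25,38,69): 25+38 ≤ 69 → not valid
(18,34,57): 18+34 ≤ 57 → not valid
(6,25,33): 6+25 ≤ 33 → not valid
(3,14,37): 3+14 ≤ 37 → not valid
1 of the 6 triples forms a triangle.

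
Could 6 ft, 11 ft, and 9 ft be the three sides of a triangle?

The longest side is 11, and the other two sum to 15.
Since 15 > 11, the triangle inequality holds.

Yes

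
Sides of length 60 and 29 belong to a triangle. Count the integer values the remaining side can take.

The third side lies in the open interval (31, 89).
Integers from 32 to 88 inclusive: 88 − 32 + 1 = 57.

57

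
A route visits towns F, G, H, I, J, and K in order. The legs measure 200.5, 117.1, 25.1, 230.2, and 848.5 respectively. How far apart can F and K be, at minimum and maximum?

275.6 ≤ FK ≤ 1421.4

The maximum is all hops collinear in one direction: 200.5 + 117.1 + 25.1 + 230.2 + 848.5 = 1421.4.
The longest hop is 848.5; the others sum to 572.9. Folding the others back against it leaves at least 848.5 − 572.9 = 275.6.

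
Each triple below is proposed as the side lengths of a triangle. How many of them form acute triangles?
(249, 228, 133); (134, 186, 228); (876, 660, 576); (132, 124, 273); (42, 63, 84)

2

(249,228,133): 133²+228² = 69673 > 62001 = 249² → acute
(134,186,228): 134²+186² = 52552 > 51984 = 228² → acute
(876,660,576): 576²+660² = 767376 = 876² → right
(132,124,273): 124+132 ≤ 273, not a triangle
(42,63,84): 42²+63² = 5733 < 7056 = 84² → obtuse
2 of the 5 are acute.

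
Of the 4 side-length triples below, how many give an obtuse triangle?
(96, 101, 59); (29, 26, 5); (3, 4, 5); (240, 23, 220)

(96,101,59): 59²+96² = 12697 > 10201 = 101² → acute
(29,26,5): 5²+26² = 701 < 841 = 29² → obtuse
(3,4,5): 3²+4² = 25 = 5² → right
(240,23,220): 23²+220² = 48929 < 57600 = 240² → obtuse
2 of the 4 are obtuse.

2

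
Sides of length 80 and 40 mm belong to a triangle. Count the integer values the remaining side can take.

The third side lies in the open interval (40, 120).
Integers from 41 to 119 inclusive: 119 − 41 + 1 = 79.

79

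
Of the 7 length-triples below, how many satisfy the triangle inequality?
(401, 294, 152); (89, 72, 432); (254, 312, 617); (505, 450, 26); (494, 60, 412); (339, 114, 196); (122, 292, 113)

1

(152,294,401): 152+294 > 401 → valid
(72,89,432): 72+89 ≤ 432 → not valid
(254,312,617): 254+312 ≤ 617 → not valid
(26,450,505): 26+450 ≤ 505 → not valid
(60,412,494): 60+412 ≤ 494 → not valid
(114,196,339): 114+196 ≤ 339 → not valid
(113,122,292): 113+122 ≤ 292 → not valid
1 of the 7 triples forms a triangle.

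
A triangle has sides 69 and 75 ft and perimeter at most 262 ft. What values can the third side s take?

6 < s ≤ 118

Triangle inequality alone gives 6 < s < 144.
The perimeter condition gives s ≤ 262 − 69 − 75 = 118.
Intersecting the two: 6 < s ≤ 118.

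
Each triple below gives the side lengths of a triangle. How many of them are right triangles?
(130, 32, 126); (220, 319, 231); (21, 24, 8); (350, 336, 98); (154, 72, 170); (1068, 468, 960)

(130,32,126): 32²+126² = 16900 = 130² → right
(220,319,231): 220²+231² = 101761 = 319² → right
(21,24,8): 8²+21² = 505 < 576 = 24² → obtuse
(350,336,98): 98²+336² = 122500 = 350² → right
(154,72,170): 72²+154² = 28900 = 170² → right
(1068,468,960): 468²+960² = 1140624 = 1068² → right
5 of the 6 are right.

5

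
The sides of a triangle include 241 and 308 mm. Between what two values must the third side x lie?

67 < x < 549

By the triangle inequality, x must be less than 241 + 308 = 549 and greater than |241 − 308| = 67.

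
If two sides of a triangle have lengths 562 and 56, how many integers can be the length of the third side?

111

The third side lies in the open interval (506, 618).
Integers from 507 to 617 inclusive: 617 − 507 + 1 = 111.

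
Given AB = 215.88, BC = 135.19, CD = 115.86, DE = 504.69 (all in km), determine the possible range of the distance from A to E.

37.76 ≤ AE ≤ 971.62 km

The maximum is all hops collinear in one direction: 215.88 + 135.19 + 115.86 + 504.69 = 971.62.
The longest hop is 504.69; the others sum to 466.93. Folding the others back against it leaves at least 504.69 − 466.93 = 37.76.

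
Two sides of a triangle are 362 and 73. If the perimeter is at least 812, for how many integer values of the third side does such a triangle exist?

58

Triangle inequality: 289 < x < 435. Perimeter ≥ 812 gives x ≥ 812 − 362 − 73 = 377.
So 377 ≤ x < 435; integers 377 through 434: 58 values.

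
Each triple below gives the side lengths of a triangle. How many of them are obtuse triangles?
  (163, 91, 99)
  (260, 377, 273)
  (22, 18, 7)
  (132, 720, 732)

2

(163,91,99): 91²+99² = 18082 < 26569 = 163² → obtuse
(260,377,273): 260²+273² = 142129 = 377² → right
(22,18,7): 7²+18² = 373 < 484 = 22² → obtuse
(132,720,732): 132²+720² = 535824 = 732² → right
2 of the 4 are obtuse.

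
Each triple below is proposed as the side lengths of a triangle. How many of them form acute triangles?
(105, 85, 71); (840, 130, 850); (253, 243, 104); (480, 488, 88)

(105,85,71): 71²+85² = 12266 > 11025 = 105² → acute
(840,130,850): 130²+840² = 722500 = 850² → right
(253,243,104): 104²+243² = 69865 > 64009 = 253² → acute
(480,488,88): 88²+480² = 238144 = 488² → right
2 of the 4 are acute.

2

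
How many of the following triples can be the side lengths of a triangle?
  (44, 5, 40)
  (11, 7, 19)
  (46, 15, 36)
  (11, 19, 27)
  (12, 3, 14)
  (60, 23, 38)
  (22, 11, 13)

6

(5,40,44): 5+40 > 44 → valid
(7,11,19): 7+11 ≤ 19 → not valid
(15,36,46): 15+36 > 46 → valid
(11,19,27): 11+19 > 27 → valid
(3,12,14): 3+12 > 14 → valid
(23,38,60): 23+38 > 60 → valid
(11,13,22): 11+13 > 22 → valid
6 of the 7 triples form a triangle.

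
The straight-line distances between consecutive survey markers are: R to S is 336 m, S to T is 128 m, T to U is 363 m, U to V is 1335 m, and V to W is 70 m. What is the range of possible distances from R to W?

438 ≤ RW ≤ 2232 m

The maximum is all hops collinear in one direction: 336 + 128 + 363 + 1335 + 70 = 2232.
The longest hop is 1335; the others sum to 897. Folding the others back against it leaves at least 1335 − 897 = 438.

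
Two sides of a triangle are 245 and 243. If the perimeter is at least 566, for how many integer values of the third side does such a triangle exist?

410

Triangle inequality: 2 < x < 488. Perimeter ≥ 566 gives x ≥ 566 − 245 − 243 = 78.
So 78 ≤ x < 488; integers 78 through 487: 410 values.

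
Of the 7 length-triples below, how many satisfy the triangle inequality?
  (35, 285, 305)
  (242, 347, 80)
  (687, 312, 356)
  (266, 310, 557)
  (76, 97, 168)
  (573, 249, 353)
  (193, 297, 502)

(35,285,305): 35+285 > 305 → valid
(80,242,347): 80+242 ≤ 347 → not valid
(312,356,687): 312+356 ≤ 687 → not valid
(266,310,557): 266+310 > 557 → valid
(76,97,168): 76+97 > 168 → valid
(249,353,573): 249+353 > 573 → valid
(193,297,502): 193+297 ≤ 502 → not valid
4 of the 7 triples form a triangle.

4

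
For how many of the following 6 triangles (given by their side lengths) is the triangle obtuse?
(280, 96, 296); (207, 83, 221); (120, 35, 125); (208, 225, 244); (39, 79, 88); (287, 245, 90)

(280,96,296): 96²+280² = 87616 = 296² → right
(207,83,221): 83²+207² = 49738 > 48841 = 221² → acute
(120,35,125): 35²+120² = 15625 = 125² → right
(208,225,244): 208²+225² = 93889 > 59536 = 244² → acute
(39,79,88): 39²+79² = 7762 > 7744 = 88² → acute
(287,245,90): 90²+245² = 68125 < 82369 = 287² → obtuse
1 of the 6 is obtuse.

1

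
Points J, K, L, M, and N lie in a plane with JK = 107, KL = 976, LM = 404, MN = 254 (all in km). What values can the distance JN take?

211 ≤ JN ≤ 1741 km

The maximum is all hops collinear in one direction: 107 + 976 + 404 + 254 = 1741.
The longest hop is 976; the others sum to 765. Folding the others back against it leaves at least 976 − 765 = 211.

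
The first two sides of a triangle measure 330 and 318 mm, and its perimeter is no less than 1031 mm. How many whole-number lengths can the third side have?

265

Triangle inequality: 12 < x < 648. Perimeter ≥ 1031 gives x ≥ 1031 − 330 − 318 = 383.
So 383 ≤ x < 648; integers 383 through 647: 265 values.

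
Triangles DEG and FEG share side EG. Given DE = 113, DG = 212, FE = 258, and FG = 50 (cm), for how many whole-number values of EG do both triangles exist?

From triangle DEG: 99 < EG < 325.
From triangle FEG: 208 < EG < 308.
Intersection: 208 < EG < 308, so integers 209 through 307: 99 values.

99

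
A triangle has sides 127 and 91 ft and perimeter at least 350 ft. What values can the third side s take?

132 ≤ s < 218

Triangle inequality alone gives 36 < s < 218.
The perimeter condition gives s ≥ 350 − 127 − 91 = 132.
Intersecting the two: 132 ≤ s < 218.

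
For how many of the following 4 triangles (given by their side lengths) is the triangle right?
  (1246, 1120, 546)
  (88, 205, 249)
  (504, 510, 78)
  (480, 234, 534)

(1246,1120,546): 546²+1120² = 1552516 = 1246² → right
(88,205,249): 88²+205² = 49769 < 62001 = 249² → obtuse
(504,510,78): 78²+504² = 260100 = 510² → right
(480,234,534): 234²+480² = 285156 = 534² → right
3 of the 4 are right.

3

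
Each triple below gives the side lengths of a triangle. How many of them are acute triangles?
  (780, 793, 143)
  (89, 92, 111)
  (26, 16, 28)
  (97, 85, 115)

3

(780,793,143): 143²+780² = 628849 = 793² → right
(89,92,111): 89²+92² = 16385 > 12321 = 111² → acute
(26,16,28): 16²+26² = 932 > 784 = 28² → acute
(97,85,115): 85²+97² = 16634 > 13225 = 115² → acute
3 of the 4 are acute.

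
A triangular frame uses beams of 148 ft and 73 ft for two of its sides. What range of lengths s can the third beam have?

75 < s < 221

By the triangle inequality, s must be less than 148 + 73 = 221 and greater than |148 − 73| = 75.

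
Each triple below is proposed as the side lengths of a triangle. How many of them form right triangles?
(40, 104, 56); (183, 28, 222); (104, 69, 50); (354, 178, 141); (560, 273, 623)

1

(40,104,56): 40+56 ≤ 104, not a triangle
(183,28,222): 28+183 ≤ 222, not a triangle
(104,69,50): 50²+69² = 7261 < 10816 = 104² → obtuse
(354,178,141): 141+178 ≤ 354, not a triangle
(560,273,623): 273²+560² = 388129 = 623² → right
1 of the 5 is right.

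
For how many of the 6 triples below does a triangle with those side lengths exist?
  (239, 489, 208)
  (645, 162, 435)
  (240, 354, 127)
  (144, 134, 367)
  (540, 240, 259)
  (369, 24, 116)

1

(208,239,489): 208+239 ≤ 489 → not valid
(162,435,645): 162+435 ≤ 645 → not valid
(127,240,354): 127+240 > 354 → valid
(134,144,367): 134+144 ≤ 367 → not valid
(240,259,540): 240+259 ≤ 540 → not valid
(24,116,369): 24+116 ≤ 369 → not valid
1 of the 6 triples forms a triangle.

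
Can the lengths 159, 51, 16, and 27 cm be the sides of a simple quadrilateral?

For a quadrilateral, each side must be shorter than the sum of the others.
Here the longest side is 159, but the remaining 3 sides sum to only 94.

No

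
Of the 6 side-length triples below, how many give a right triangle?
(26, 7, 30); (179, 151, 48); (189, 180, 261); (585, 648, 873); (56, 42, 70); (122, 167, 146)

(26,7,30): 7²+26² = 725 < 900 = 30² → obtuse
(179,151,48): 48²+151² = 25105 < 32041 = 179² → obtuse
(189,180,261): 180²+189² = 68121 = 261² → right
(585,648,873): 585²+648² = 762129 = 873² → right
(56,42,70): 42²+56² = 4900 = 70² → right
(122,167,146): 122²+146² = 36200 > 27889 = 167² → acute
3 of the 6 are right.

3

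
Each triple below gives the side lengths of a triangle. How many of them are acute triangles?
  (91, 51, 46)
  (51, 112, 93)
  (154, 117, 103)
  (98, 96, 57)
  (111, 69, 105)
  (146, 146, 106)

(91,51,46): 46²+51² = 4717 < 8281 = 91² → obtuse
(51,112,93): 51²+93² = 11250 < 12544 = 112² → obtuse
(154,117,103): 103²+117² = 24298 > 23716 = 154² → acute
(98,96,57): 57²+96² = 12465 > 9604 = 98² → acute
(111,69,105): 69²+105² = 15786 > 12321 = 111² → acute
(146,146,106): 106²+146² = 32552 > 21316 = 146² → acute
4 of the 6 are acute.

4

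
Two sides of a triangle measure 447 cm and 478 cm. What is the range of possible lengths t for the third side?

By the triangle inequality, t must be less than 447 + 478 = 925 and greater than |447 − 478| = 31.

31 < t < 925 (cm)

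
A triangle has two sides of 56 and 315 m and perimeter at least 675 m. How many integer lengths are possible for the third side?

Triangle inequality: 259 < x < 371. Perimeter ≥ 675 gives x ≥ 675 − 56 − 315 = 304.
So 304 ≤ x < 371; integers 304 through 370: 67 values.

67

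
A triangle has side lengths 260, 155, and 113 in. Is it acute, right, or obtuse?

obtuse

Compare the square of the longest side to the sum of squares of the other two: 113² + 155² = 36794 < 67600 = 260².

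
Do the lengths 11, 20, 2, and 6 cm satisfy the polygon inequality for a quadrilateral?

For a quadrilateral, each side must be shorter than the sum of the others.
Here the longest side is 20, but the remaining 3 sides sum to only 19.

No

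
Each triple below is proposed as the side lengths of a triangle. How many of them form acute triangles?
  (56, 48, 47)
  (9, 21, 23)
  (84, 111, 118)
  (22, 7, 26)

2

(56,48,47): 47²+48² = 4513 > 3136 = 56² → acute
(9,21,23): 9²+21² = 522 < 529 = 23² → obtuse
(84,111,118): 84²+111² = 19377 > 13924 = 118² → acute
(22,7,26): 7²+22² = 533 < 676 = 26² → obtuse
2 of the 4 are acute.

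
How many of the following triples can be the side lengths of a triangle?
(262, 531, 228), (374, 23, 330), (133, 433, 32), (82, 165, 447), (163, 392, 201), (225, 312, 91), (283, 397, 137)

(228,262,531): 228+262 ≤ 531 → not valid
(23,330,374): 23+330 ≤ 374 → not valid
(32,133,433): 32+133 ≤ 433 → not valid
(82,165,447): 82+165 ≤ 447 → not valid
(163,201,392): 163+201 ≤ 392 → not valid
(91,225,312): 91+225 > 312 → valid
(137,283,397): 137+283 > 397 → valid
2 of the 7 triples form a triangle.

2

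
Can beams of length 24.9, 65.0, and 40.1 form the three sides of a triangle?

The two shorter sides sum to 65.0, exactly equal to the longest side 65.0.
That gives only a degenerate (flat) triangle — the inequality must be strict.

No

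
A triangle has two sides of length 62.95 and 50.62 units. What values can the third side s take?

12.33 < s < 113.57 (units)

By the triangle inequality, s must be less than 62.95 + 50.62 = 113.57 and greater than |62.95 − 50.62| = 12.33.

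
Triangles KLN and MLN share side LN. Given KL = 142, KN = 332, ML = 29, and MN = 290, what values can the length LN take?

From triangle KLN: |142 − 332| < LN < 142 + 332, i.e. 190 < LN < 474.
From triangle MLN: 261 < LN < 319.
Both must hold, so LN lies in the intersection.

261 < LN < 319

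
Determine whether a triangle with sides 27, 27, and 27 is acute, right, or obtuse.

acute

Compare the square of the longest side to the sum of squares of the other two: 27² + 27² = 1458 > 729 = 27².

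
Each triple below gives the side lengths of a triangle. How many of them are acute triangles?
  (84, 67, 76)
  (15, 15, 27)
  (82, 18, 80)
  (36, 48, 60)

1

(84,67,76): 67²+76² = 10265 > 7056 = 84² → acute
(15,15,27): 15²+15² = 450 < 729 = 27² → obtuse
(82,18,80): 18²+80² = 6724 = 82² → right
(36,48,60): 36²+48² = 3600 = 60² → right
1 of the 4 is acute.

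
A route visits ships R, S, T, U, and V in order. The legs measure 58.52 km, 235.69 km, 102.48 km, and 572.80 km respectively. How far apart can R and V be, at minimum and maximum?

The maximum is all hops collinear in one direction: 58.52 + 235.69 + 102.48 + 572.80 = 969.49.
The longest hop is 572.80; the others sum to 396.69. Folding the others back against it leaves at least 572.80 − 396.69 = 176.11.

176.11 ≤ RV ≤ 969.49 km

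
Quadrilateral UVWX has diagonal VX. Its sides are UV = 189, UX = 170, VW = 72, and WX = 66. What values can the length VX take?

From triangle UVX: |189 − 170| < VX < 189 + 170, i.e. 19 < VX < 359.
From triangle WVX: 6 < VX < 138.
Both must hold, so VX lies in the intersection.

19 < VX < 138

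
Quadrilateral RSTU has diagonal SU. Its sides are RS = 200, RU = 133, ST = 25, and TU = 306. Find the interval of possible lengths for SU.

From triangle RSU: |200 − 133| < SU < 200 + 133, i.e. 67 < SU < 333.
From triangle TSU: 281 < SU < 331.
Both must hold, so SU lies in the intersection.

281 < SU < 331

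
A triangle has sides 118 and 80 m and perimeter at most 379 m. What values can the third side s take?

38 < s ≤ 181 m

Triangle inequality alone gives 38 < s < 198.
The perimeter condition gives s ≤ 379 − 118 − 80 = 181.
Intersecting the two: 38 < s ≤ 181.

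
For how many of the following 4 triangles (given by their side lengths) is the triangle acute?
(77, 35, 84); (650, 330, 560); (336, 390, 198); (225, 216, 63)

1

(77,35,84): 35²+77² = 7154 > 7056 = 84² → acute
(650,330,560): 330²+560² = 422500 = 650² → right
(336,390,198): 198²+336² = 152100 = 390² → right
(225,216,63): 63²+216² = 50625 = 225² → right
1 of the 4 is acute.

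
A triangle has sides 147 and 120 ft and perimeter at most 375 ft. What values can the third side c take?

Triangle inequality alone gives 27 < c < 267.
The perimeter condition gives c ≤ 375 − 147 − 120 = 108.
Intersecting the two: 27 < c ≤ 108.

27 < c ≤ 108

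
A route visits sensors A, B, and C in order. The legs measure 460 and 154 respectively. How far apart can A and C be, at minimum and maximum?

By the triangle inequality, |460 − 154| ≤ AC ≤ 460 + 154.

306 ≤ AC ≤ 614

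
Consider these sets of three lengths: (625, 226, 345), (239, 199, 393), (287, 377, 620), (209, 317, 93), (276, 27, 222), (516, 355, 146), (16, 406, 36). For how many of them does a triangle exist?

(226,345,625): 226+345 ≤ 625 → not valid
(199,239,393): 199+239 > 393 → valid
(287,377,620): 287+377 > 620 → valid
(93,209,317): 93+209 ≤ 317 → not valid
(27,222,276): 27+222 ≤ 276 → not valid
(146,355,516): 146+355 ≤ 516 → not valid
(16,36,406): 16+36 ≤ 406 → not valid
2 of the 7 triples form a triangle.

2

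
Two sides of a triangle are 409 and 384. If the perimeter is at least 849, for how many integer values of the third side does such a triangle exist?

737

Triangle inequality: 25 < x < 793. Perimeter ≥ 849 gives x ≥ 849 − 409 − 384 = 56.
So 56 ≤ x < 793; integers 56 through 792: 737 values.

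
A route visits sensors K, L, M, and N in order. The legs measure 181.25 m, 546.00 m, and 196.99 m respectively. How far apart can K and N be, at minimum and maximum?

167.76 ≤ KN ≤ 924.24 m

The maximum is all hops collinear in one direction: 181.25 + 546.00 + 196.99 = 924.24.
The longest hop is 546.00; the others sum to 378.24. Folding the others back against it leaves at least 546.00 − 378.24 = 167.76.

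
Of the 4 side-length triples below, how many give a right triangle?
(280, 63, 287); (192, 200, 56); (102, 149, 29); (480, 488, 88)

(280,63,287): 63²+280² = 82369 = 287² → right
(192,200,56): 56²+192² = 40000 = 200² → right
(102,149,29): 29+102 ≤ 149, not a triangle
(480,488,88): 88²+480² = 238144 = 488² → right
3 of the 4 are right.

3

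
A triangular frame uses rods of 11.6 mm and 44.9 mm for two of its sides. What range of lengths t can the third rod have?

33.3 < t < 56.5 (mm)

By the triangle inequality, t must be less than 11.6 + 44.9 = 56.5 and greater than |11.6 − 44.9| = 33.3.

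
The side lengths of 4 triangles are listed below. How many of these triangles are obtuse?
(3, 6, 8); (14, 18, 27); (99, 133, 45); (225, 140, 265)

(3,6,8): 3²+6² = 45 < 64 = 8² → obtuse
(14,18,27): 14²+18² = 520 < 729 = 27² → obtuse
(99,133,45): 45²+99² = 11826 < 17689 = 133² → obtuse
(225,140,265): 140²+225² = 70225 = 265² → right
3 of the 4 are obtuse.

3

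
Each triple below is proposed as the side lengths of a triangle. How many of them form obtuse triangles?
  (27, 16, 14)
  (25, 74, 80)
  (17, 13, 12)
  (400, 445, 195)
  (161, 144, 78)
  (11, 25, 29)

(27,16,14): 14²+16² = 452 < 729 = 27² → obtuse
(25,74,80): 25²+74² = 6101 < 6400 = 80² → obtuse
(17,13,12): 12²+13² = 313 > 289 = 17² → acute
(400,445,195): 195²+400² = 198025 = 445² → right
(161,144,78): 78²+144² = 26820 > 25921 = 161² → acute
(11,25,29): 11²+25² = 746 < 841 = 29² → obtuse
3 of the 6 are obtuse.

3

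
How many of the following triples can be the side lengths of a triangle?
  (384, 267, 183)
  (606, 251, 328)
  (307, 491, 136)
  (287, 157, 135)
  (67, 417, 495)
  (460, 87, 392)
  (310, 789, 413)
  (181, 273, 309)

4

(183,267,384): 183+267 > 384 → valid
(251,328,606): 251+328 ≤ 606 → not valid
(136,307,491): 136+307 ≤ 491 → not valid
(135,157,287): 135+157 > 287 → valid
(67,417,495): 67+417 ≤ 495 → not valid
(87,392,460): 87+392 > 460 → valid
(310,413,789): 310+413 ≤ 789 → not valid
(181,273,309): 181+273 > 309 → valid
4 of the 8 triples form a triangle.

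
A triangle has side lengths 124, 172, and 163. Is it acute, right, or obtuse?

Compare the square of the longest side to the sum of squares of the other two: 124² + 163² = 41945 > 29584 = 172².

acute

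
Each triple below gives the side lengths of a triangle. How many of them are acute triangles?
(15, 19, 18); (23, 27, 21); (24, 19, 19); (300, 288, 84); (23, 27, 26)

(15,19,18): 15²+18² = 549 > 361 = 19² → acute
(23,27,21): 21²+23² = 970 > 729 = 27² → acute
(24,19,19): 19²+19² = 722 > 576 = 24² → acute
(300,288,84): 84²+288² = 90000 = 300² → right
(23,27,26): 23²+26² = 1205 > 729 = 27² → acute
4 of the 5 are acute.

4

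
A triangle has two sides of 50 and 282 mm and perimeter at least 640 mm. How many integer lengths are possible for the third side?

Triangle inequality: 232 < x < 332. Perimeter ≥ 640 gives x ≥ 640 − 50 − 282 = 308.
So 308 ≤ x < 332; integers 308 through 331: 24 values.

24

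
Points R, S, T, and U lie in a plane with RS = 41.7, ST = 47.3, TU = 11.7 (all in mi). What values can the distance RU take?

0 ≤ RU ≤ 100.7 mi

The maximum is all hops collinear in one direction: 41.7 + 47.3 + 11.7 = 100.7.
The longest hop is 47.3; the others sum to 53.4. Since 47.3 ≤ 53.4, the path can fold back on itself completely, so the minimum distance is 0.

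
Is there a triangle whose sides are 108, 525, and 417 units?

No

The two shorter sides sum to 525, exactly equal to the longest side 525.
That gives only a degenerate (flat) triangle — the inequality must be strict.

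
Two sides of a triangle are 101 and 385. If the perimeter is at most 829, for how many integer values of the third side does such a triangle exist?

Triangle inequality: 284 < x < 486. Perimeter ≤ 829 gives x ≤ 829 − 101 − 385 = 343.
So 284 < x ≤ 343; integers 285 through 343: 59 values.

59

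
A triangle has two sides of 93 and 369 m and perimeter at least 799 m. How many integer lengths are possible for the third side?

125

Triangle inequality: 276 < x < 462. Perimeter ≥ 799 gives x ≥ 799 − 93 − 369 = 337.
So 337 ≤ x < 462; integers 337 through 461: 125 values.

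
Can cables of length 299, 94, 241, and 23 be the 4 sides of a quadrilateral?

A quadrilateral exists iff every side is shorter than the sum of the others — equivalently, the longest side is less than the sum of the rest.
Longest side 299 < 358 (sum of the remaining 3), so yes.

Yes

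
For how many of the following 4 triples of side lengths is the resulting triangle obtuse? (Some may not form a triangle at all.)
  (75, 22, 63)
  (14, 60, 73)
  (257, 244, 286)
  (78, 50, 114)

(75,22,63): 22²+63² = 4453 < 5625 = 75² → obtuse
(14,60,73): 14²+60² = 3796 < 5329 = 73² → obtuse
(257,244,286): 244²+257² = 125585 > 81796 = 286² → acute
(78,50,114): 50²+78² = 8584 < 12996 = 114² → obtuse
3 of the 4 are obtuse.

3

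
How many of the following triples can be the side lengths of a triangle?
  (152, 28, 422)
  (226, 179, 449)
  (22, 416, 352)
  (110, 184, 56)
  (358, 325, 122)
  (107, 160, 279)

(28,152,422): 28+152 ≤ 422 → not valid
(179,226,449): 179+226 ≤ 449 → not valid
(22,352,416): 22+352 ≤ 416 → not valid
(56,110,184): 56+110 ≤ 184 → not valid
(122,325,358): 122+325 > 358 → valid
(107,160,279): 107+160 ≤ 279 → not valid
1 of the 6 triples forms a triangle.

1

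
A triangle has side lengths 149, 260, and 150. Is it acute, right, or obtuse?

obtuse

Compare the square of the longest side to the sum of squares of the other two: 149² + 150² = 44701 < 67600 = 260².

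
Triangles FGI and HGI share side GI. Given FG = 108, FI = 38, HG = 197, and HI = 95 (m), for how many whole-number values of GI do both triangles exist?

From triangle FGI: 70 < GI < 146.
From triangle HGI: 102 < GI < 292.
Intersection: 102 < GI < 146, so integers 103 through 145: 43 values.

43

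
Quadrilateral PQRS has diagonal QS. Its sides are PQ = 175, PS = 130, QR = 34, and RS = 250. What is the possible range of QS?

From triangle PQS: |175 − 130| < QS < 175 + 130, i.e. 45 < QS < 305.
From triangle RQS: 216 < QS < 284.
Both must hold, so QS lies in the intersection.

216 < QS < 284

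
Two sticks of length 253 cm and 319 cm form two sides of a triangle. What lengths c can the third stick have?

66 < c < 572 (cm)

By the triangle inequality, c must be less than 253 + 319 = 572 and greater than |253 − 319| = 66.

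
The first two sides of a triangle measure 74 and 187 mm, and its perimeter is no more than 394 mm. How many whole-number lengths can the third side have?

Triangle inequality: 113 < x < 261. Perimeter ≤ 394 gives x ≤ 394 − 74 − 187 = 133.
So 113 < x ≤ 133; integers 114 through 133: 20 values.

20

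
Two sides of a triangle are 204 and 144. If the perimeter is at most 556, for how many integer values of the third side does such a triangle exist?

148

Triangle inequality: 60 < x < 348. Perimeter ≤ 556 gives x ≤ 556 − 204 − 144 = 208.
So 60 < x ≤ 208; integers 61 through 208: 148 values.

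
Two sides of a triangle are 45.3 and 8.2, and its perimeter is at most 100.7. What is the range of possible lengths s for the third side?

37.1 < s ≤ 47.2

Triangle inequality alone gives 37.1 < s < 53.5.
The perimeter condition gives s ≤ 100.7 − 45.3 − 8.2 = 47.2.
Intersecting the two: 37.1 < s ≤ 47.2.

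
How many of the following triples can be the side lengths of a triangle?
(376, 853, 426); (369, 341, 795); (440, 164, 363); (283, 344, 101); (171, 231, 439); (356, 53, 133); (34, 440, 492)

(376,426,853): 376+426 ≤ 853 → not valid
(341,369,795): 341+369 ≤ 795 → not valid
(164,363,440): 164+363 > 440 → valid
(101,283,344): 101+283 > 344 → valid
(171,231,439): 171+231 ≤ 439 → not valid
(53,133,356): 53+133 ≤ 356 → not valid
(34,440,492): 34+440 ≤ 492 → not valid
2 of the 7 triples form a triangle.

2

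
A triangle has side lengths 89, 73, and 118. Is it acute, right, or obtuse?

Compare the square of the longest side to the sum of squares of the other two: 73² + 89² = 13250 < 13924 = 118².

obtuse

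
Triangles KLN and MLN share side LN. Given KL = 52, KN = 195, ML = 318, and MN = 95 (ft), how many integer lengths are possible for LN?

From triangle KLN: 143 < LN < 247.
From triangle MLN: 223 < LN < 413.
Intersection: 223 < LN < 247, so integers 224 through 246: 23 values.

23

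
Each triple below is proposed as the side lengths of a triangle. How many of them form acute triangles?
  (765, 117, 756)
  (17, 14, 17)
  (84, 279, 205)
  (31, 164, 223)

(765,117,756): 117²+756² = 585225 = 765² → right
(17,14,17): 14²+17² = 485 > 289 = 17² → acute
(84,279,205): 84²+205² = 49081 < 77841 = 279² → obtuse
(31,164,223): 31+164 ≤ 223, not a triangle
1 of the 4 is acute.

1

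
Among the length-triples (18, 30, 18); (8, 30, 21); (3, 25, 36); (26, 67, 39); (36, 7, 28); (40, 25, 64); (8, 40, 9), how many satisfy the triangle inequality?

(18,18,30): 18+18 > 30 → valid
(8,21,30): 8+21 ≤ 30 → not valid
(3,25,36): 3+25 ≤ 36 → not valid
(26,39,67): 26+39 ≤ 67 → not valid
(7,28,36): 7+28 ≤ 36 → not valid
(25,40,64): 25+40 > 64 → valid
(8,9,40): 8+9 ≤ 40 → not valid
2 of the 7 triples form a triangle.

2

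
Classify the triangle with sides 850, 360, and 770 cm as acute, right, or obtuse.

right

Compare the square of the longest side to the sum of squares of the other two: 360² + 770² = 722500 = 850².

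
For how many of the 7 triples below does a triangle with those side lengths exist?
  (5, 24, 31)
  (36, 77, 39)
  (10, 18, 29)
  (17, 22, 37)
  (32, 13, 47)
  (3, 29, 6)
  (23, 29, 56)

1

(5,24,31): 5+24 ≤ 31 → not valid
(36,39,77): 36+39 ≤ 77 → not valid
(10,18,29): 10+18 ≤ 29 → not valid
(17,22,37): 17+22 > 37 → valid
(13,32,47): 13+32 ≤ 47 → not valid
(3,6,29): 3+6 ≤ 29 → not valid
(23,29,56): 23+29 ≤ 56 → not valid
1 of the 7 triples forms a triangle.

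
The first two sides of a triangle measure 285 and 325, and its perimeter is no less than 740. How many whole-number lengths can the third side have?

Triangle inequality: 40 < x < 610. Perimeter ≥ 740 gives x ≥ 740 − 285 − 325 = 130.
So 130 ≤ x < 610; integers 130 through 609: 480 values.

480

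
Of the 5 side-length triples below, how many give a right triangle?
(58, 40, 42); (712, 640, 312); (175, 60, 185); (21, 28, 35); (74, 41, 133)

(58,40,42): 40²+42² = 3364 = 58² → right
(712,640,312): 312²+640² = 506944 = 712² → right
(175,60,185): 60²+175² = 34225 = 185² → right
(21,28,35): 21²+28² = 1225 = 35² → right
(74,41,133): 41+74 ≤ 133, not a triangle
4 of the 5 are right.

4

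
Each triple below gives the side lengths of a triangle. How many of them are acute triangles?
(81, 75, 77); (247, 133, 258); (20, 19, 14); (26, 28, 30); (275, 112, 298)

(81,75,77): 75²+77² = 11554 > 6561 = 81² → acute
(247,133,258): 133²+247² = 78698 > 66564 = 258² → acute
(20,19,14): 14²+19² = 557 > 400 = 20² → acute
(26,28,30): 26²+28² = 1460 > 900 = 30² → acute
(275,112,298): 112²+275² = 88169 < 88804 = 298² → obtuse
4 of the 5 are acute.

4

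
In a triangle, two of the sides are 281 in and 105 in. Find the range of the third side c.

By the triangle inequality, c must be less than 281 + 105 = 386 and greater than |281 − 105| = 176.

176 < c < 386 (in)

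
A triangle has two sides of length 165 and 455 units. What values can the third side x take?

290 < x < 620 (units)

By the triangle inequality, x must be less than 165 + 455 = 620 and greater than |165 − 455| = 290.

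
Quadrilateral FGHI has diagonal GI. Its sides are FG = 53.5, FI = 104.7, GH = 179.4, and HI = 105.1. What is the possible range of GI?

74.3 < GI < 158.2

From triangle FGI: |53.5 − 104.7| < GI < 53.5 + 104.7, i.e. 51.2 < GI < 158.2.
From triangle HGI: 74.3 < GI < 284.5.
Both must hold, so GI lies in the intersection.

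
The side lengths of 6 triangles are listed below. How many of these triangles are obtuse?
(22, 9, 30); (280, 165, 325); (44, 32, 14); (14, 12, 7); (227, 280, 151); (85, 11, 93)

(22,9,30): 9²+22² = 565 < 900 = 30² → obtuse
(280,165,325): 165²+280² = 105625 = 325² → right
(44,32,14): 14²+32² = 1220 < 1936 = 44² → obtuse
(14,12,7): 7²+12² = 193 < 196 = 14² → obtuse
(227,280,151): 151²+227² = 74330 < 78400 = 280² → obtuse
(85,11,93): 11²+85² = 7346 < 8649 = 93² → obtuse
5 of the 6 are obtuse.

5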